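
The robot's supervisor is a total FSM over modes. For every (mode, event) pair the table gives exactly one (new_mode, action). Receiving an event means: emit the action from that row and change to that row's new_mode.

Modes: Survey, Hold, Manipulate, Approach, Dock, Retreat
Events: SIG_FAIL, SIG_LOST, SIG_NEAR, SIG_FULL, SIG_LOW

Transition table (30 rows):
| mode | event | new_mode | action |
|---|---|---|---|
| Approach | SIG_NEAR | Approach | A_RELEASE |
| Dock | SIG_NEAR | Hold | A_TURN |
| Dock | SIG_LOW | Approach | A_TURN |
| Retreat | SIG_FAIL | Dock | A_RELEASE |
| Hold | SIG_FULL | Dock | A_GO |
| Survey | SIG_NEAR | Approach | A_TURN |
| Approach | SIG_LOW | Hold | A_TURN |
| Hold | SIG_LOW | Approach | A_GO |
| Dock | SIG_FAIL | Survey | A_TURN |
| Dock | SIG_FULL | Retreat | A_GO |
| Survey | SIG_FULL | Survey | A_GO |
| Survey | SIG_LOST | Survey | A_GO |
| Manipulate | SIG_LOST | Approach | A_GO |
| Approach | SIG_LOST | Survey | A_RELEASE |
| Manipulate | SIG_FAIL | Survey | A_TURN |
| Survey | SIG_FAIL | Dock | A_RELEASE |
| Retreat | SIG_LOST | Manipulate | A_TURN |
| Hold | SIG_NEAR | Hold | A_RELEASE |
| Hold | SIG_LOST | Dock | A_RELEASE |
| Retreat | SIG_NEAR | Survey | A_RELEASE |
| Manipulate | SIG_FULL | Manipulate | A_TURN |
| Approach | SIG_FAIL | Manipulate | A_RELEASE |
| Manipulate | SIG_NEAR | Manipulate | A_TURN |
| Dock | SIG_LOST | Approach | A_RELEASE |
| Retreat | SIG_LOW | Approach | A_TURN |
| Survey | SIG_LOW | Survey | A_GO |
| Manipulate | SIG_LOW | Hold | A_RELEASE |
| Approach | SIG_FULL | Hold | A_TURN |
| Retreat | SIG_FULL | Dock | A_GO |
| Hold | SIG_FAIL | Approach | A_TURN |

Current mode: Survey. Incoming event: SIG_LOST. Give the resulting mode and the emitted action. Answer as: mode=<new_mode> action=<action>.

mode=Survey action=A_GO

current mode = Survey; filter table to that mode:
  (Survey, SIG_NEAR) → (Approach, A_TURN)
  (Survey, SIG_FULL) → (Survey, A_GO)
  (Survey, SIG_LOST) → (Survey, A_GO)  ← event matches
  (Survey, SIG_FAIL) → (Dock, A_RELEASE)
  (Survey, SIG_LOW) → (Survey, A_GO)
event = SIG_LOST selects (Survey, A_GO)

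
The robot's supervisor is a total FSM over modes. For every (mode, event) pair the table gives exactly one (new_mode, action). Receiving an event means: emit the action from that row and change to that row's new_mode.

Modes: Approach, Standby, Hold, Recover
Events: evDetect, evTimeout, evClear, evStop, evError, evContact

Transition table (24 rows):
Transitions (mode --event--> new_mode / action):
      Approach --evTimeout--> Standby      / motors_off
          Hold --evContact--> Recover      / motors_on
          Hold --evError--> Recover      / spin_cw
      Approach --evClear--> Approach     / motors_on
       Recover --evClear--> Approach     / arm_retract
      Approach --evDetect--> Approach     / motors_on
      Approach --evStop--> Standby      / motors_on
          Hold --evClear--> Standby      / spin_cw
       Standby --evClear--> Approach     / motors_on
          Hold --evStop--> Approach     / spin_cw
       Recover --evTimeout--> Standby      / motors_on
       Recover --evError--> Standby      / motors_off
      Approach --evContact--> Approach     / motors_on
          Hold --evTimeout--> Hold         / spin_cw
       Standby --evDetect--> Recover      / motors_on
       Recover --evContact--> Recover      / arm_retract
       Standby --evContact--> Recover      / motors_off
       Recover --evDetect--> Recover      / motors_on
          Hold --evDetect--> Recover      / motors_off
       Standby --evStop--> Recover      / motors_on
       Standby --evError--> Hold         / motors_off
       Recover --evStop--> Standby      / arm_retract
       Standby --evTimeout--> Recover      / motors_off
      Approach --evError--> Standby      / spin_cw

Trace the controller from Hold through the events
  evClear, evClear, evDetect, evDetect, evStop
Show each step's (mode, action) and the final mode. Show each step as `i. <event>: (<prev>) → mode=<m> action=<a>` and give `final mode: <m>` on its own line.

1. evClear: (Hold) → mode=Standby action=spin_cw
2. evClear: (Standby) → mode=Approach action=motors_on
3. evDetect: (Approach) → mode=Approach action=motors_on
4. evDetect: (Approach) → mode=Approach action=motors_on
5. evStop: (Approach) → mode=Standby action=motors_on

final mode: Standby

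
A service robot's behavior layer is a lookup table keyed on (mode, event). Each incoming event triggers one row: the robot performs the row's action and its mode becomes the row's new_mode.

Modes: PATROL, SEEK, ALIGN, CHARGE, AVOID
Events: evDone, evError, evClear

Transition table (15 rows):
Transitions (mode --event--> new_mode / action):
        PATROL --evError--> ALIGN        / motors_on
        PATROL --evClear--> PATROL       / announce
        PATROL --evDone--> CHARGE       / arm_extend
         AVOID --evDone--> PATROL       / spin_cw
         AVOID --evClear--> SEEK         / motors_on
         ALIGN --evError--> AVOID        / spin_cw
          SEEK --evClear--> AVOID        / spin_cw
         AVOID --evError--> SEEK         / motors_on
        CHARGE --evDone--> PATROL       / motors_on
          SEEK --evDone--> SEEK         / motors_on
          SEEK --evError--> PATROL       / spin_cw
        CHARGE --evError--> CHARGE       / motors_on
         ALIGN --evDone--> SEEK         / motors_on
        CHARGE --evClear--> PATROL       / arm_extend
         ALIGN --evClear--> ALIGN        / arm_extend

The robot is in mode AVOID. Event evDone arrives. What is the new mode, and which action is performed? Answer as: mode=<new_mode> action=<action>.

mode=PATROL action=spin_cw

current mode = AVOID; filter table to that mode:
  (AVOID, evDone) → (PATROL, spin_cw)  ← event matches
  (AVOID, evClear) → (SEEK, motors_on)
  (AVOID, evError) → (SEEK, motors_on)
event = evDone selects (PATROL, spin_cw)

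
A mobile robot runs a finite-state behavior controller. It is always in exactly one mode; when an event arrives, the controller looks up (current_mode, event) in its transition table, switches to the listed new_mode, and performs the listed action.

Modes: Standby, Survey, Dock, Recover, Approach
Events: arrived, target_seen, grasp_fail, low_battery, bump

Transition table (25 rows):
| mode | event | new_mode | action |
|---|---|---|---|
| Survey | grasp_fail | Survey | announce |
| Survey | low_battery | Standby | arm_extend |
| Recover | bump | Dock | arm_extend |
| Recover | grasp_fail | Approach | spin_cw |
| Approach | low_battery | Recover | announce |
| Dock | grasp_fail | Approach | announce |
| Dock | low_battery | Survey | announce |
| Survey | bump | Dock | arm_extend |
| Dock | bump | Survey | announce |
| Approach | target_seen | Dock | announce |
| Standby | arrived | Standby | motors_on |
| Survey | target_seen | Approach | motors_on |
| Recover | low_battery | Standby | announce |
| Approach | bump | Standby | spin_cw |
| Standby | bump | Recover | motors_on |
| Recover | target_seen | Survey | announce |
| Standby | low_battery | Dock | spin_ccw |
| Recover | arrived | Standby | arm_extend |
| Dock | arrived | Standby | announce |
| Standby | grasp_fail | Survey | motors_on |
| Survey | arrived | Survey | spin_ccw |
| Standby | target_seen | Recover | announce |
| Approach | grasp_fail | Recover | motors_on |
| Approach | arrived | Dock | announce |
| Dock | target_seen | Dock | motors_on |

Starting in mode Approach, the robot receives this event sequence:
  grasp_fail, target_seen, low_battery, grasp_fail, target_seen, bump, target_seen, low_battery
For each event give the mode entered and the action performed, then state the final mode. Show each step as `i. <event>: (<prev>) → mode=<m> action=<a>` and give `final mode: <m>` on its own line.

final mode: Standby

1. grasp_fail: (Approach) → mode=Recover action=motors_on
2. target_seen: (Recover) → mode=Survey action=announce
3. low_battery: (Survey) → mode=Standby action=arm_extend
4. grasp_fail: (Standby) → mode=Survey action=motors_on
5. target_seen: (Survey) → mode=Approach action=motors_on
6. bump: (Approach) → mode=Standby action=spin_cw
7. target_seen: (Standby) → mode=Recover action=announce
8. low_battery: (Recover) → mode=Standby action=announce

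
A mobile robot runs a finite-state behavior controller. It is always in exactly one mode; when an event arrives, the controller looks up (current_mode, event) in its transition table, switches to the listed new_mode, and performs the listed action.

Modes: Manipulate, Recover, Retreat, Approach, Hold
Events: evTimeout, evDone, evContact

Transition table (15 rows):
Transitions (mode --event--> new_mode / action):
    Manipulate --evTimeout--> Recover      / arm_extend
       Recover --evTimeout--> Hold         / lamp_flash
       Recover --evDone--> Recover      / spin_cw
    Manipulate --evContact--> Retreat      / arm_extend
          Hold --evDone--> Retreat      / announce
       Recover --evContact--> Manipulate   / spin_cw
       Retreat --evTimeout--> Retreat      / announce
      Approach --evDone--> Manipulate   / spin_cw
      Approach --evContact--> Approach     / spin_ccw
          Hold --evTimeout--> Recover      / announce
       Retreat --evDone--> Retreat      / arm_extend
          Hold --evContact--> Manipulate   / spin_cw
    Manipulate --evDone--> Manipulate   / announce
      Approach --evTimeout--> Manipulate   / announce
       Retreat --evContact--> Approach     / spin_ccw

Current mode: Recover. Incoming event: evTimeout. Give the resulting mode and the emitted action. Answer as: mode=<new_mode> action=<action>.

mode=Hold action=lamp_flash

current mode = Recover; filter table to that mode:
  (Recover, evTimeout) → (Hold, lamp_flash)  ← event matches
  (Recover, evDone) → (Recover, spin_cw)
  (Recover, evContact) → (Manipulate, spin_cw)
event = evTimeout selects (Hold, lamp_flash)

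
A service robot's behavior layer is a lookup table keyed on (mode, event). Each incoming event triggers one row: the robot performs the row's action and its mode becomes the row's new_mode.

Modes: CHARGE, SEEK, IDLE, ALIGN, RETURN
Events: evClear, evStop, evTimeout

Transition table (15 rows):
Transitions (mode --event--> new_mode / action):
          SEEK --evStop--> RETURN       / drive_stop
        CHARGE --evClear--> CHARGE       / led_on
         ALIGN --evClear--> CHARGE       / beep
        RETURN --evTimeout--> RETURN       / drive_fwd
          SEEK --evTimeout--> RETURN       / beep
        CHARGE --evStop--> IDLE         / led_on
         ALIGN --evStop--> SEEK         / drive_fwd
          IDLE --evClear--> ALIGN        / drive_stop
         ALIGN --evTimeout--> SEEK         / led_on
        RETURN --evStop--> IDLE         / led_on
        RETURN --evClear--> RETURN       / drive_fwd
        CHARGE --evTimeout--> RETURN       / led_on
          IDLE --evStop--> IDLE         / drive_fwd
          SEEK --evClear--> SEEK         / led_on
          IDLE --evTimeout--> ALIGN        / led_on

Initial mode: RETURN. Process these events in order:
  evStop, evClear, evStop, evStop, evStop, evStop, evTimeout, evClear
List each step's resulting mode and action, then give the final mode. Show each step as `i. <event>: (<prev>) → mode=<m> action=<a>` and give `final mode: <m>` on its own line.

final mode: CHARGE

1. evStop: (RETURN) → mode=IDLE action=led_on
2. evClear: (IDLE) → mode=ALIGN action=drive_stop
3. evStop: (ALIGN) → mode=SEEK action=drive_fwd
4. evStop: (SEEK) → mode=RETURN action=drive_stop
5. evStop: (RETURN) → mode=IDLE action=led_on
6. evStop: (IDLE) → mode=IDLE action=drive_fwd
7. evTimeout: (IDLE) → mode=ALIGN action=led_on
8. evClear: (ALIGN) → mode=CHARGE action=beep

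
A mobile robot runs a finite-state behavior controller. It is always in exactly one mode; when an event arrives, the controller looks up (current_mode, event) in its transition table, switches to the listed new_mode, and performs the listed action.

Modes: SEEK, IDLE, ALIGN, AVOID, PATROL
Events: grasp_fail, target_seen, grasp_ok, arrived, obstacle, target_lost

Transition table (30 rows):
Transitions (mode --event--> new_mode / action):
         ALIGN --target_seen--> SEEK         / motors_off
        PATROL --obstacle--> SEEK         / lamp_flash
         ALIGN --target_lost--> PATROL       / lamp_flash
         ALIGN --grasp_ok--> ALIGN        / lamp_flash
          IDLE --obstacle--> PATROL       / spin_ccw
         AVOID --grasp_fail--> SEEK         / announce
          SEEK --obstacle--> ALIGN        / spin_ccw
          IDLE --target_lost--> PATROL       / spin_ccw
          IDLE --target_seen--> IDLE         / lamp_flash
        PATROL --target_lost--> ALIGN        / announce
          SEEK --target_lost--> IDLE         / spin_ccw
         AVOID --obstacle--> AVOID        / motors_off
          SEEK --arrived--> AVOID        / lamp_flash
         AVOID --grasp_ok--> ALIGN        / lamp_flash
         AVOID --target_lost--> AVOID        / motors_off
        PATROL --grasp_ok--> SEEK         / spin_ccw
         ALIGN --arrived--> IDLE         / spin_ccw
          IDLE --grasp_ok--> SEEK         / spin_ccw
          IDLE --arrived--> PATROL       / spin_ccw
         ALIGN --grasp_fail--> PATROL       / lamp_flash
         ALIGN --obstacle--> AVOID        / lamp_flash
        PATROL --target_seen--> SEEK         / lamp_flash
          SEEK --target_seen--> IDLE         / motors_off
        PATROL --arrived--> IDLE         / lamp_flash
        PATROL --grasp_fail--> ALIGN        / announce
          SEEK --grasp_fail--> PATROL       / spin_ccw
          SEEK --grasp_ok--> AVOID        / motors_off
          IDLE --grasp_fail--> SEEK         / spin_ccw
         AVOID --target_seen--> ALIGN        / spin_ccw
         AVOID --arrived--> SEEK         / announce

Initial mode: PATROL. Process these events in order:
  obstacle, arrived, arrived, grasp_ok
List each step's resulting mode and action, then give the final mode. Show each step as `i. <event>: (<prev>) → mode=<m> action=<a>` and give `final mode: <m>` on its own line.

1. obstacle: (PATROL) → mode=SEEK action=lamp_flash
2. arrived: (SEEK) → mode=AVOID action=lamp_flash
3. arrived: (AVOID) → mode=SEEK action=announce
4. grasp_ok: (SEEK) → mode=AVOID action=motors_off

final mode: AVOID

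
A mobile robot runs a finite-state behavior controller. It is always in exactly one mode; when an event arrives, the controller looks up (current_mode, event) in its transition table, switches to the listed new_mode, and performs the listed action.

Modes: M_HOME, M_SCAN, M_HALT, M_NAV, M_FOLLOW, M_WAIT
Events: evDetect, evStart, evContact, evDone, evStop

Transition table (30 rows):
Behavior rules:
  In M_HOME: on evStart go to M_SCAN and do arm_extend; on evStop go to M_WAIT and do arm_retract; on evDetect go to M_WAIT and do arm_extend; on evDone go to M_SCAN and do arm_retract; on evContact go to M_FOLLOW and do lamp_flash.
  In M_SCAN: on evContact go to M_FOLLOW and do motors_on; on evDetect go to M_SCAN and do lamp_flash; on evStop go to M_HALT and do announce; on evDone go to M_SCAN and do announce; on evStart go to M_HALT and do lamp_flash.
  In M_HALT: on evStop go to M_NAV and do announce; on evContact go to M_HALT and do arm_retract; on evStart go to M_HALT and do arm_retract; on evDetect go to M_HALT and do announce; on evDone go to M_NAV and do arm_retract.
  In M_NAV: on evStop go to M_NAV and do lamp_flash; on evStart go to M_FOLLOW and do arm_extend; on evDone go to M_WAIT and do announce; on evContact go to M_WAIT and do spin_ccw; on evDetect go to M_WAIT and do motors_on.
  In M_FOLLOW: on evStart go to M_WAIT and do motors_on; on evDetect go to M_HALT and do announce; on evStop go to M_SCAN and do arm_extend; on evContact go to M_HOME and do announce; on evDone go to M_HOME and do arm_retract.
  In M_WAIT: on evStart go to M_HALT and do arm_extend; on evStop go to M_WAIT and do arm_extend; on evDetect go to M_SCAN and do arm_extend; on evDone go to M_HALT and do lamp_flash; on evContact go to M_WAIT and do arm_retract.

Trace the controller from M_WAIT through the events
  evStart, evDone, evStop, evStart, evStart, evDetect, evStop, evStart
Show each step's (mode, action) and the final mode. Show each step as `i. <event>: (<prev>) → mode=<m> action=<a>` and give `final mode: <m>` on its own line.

1. evStart: (M_WAIT) → mode=M_HALT action=arm_extend
2. evDone: (M_HALT) → mode=M_NAV action=arm_retract
3. evStop: (M_NAV) → mode=M_NAV action=lamp_flash
4. evStart: (M_NAV) → mode=M_FOLLOW action=arm_extend
5. evStart: (M_FOLLOW) → mode=M_WAIT action=motors_on
6. evDetect: (M_WAIT) → mode=M_SCAN action=arm_extend
7. evStop: (M_SCAN) → mode=M_HALT action=announce
8. evStart: (M_HALT) → mode=M_HALT action=arm_retract

final mode: M_HALT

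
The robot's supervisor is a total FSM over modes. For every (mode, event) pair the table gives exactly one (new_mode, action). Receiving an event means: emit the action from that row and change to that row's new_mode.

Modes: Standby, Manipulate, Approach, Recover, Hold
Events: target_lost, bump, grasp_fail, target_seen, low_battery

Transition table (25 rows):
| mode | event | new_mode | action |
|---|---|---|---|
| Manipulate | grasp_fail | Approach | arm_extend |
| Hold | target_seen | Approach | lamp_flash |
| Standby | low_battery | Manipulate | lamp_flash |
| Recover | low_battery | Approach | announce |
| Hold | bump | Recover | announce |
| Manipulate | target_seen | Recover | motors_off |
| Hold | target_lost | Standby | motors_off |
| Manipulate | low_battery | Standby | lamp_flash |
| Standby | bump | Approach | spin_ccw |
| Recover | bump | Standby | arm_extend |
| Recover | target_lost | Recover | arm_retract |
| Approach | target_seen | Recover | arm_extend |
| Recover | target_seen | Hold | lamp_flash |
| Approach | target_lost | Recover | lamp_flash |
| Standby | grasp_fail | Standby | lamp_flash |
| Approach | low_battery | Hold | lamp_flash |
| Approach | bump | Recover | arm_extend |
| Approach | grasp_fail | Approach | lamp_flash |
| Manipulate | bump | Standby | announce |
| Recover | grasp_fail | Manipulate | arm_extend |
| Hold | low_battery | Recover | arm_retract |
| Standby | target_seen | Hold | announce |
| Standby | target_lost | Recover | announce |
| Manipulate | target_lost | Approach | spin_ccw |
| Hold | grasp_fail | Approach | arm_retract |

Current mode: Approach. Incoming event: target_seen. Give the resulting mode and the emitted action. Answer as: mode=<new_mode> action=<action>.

mode=Recover action=arm_extend

current mode = Approach; filter table to that mode:
  (Approach, target_seen) → (Recover, arm_extend)  ← event matches
  (Approach, target_lost) → (Recover, lamp_flash)
  (Approach, low_battery) → (Hold, lamp_flash)
  (Approach, bump) → (Recover, arm_extend)
  (Approach, grasp_fail) → (Approach, lamp_flash)
event = target_seen selects (Recover, arm_extend)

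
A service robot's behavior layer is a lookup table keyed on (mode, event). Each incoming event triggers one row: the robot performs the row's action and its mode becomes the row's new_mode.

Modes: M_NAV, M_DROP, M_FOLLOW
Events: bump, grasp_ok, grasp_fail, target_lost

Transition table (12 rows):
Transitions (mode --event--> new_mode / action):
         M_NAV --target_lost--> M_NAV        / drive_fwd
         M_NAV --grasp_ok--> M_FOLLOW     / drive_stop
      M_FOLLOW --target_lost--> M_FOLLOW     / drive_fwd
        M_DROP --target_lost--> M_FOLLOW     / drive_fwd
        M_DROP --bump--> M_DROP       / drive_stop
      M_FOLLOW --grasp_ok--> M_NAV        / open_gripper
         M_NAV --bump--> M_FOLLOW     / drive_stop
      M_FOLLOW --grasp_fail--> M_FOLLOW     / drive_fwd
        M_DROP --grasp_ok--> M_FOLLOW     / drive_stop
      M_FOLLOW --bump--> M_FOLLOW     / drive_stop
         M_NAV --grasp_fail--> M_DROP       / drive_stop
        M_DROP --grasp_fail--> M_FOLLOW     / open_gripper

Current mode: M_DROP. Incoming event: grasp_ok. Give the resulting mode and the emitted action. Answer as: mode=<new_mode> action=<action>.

current mode = M_DROP; filter table to that mode:
  (M_DROP, target_lost) → (M_FOLLOW, drive_fwd)
  (M_DROP, bump) → (M_DROP, drive_stop)
  (M_DROP, grasp_ok) → (M_FOLLOW, drive_stop)  ← event matches
  (M_DROP, grasp_fail) → (M_FOLLOW, open_gripper)
event = grasp_ok selects (M_FOLLOW, drive_stop)

mode=M_FOLLOW action=drive_stop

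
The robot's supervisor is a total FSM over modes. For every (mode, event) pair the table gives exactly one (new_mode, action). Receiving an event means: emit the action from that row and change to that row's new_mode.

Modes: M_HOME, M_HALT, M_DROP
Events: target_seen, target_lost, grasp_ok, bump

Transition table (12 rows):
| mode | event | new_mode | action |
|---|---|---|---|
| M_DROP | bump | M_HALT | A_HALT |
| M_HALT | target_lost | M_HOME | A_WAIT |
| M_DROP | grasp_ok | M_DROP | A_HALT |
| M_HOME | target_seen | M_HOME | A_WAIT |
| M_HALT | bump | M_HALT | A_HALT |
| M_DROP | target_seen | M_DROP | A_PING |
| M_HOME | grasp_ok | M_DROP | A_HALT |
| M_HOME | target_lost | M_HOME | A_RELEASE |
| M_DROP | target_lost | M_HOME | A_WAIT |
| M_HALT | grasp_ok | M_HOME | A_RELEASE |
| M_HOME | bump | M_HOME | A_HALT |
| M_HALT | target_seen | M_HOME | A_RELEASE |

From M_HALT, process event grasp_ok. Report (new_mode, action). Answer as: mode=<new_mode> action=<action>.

mode=M_HOME action=A_RELEASE

current mode = M_HALT; filter table to that mode:
  (M_HALT, target_lost) → (M_HOME, A_WAIT)
  (M_HALT, bump) → (M_HALT, A_HALT)
  (M_HALT, grasp_ok) → (M_HOME, A_RELEASE)  ← event matches
  (M_HALT, target_seen) → (M_HOME, A_RELEASE)
event = grasp_ok selects (M_HOME, A_RELEASE)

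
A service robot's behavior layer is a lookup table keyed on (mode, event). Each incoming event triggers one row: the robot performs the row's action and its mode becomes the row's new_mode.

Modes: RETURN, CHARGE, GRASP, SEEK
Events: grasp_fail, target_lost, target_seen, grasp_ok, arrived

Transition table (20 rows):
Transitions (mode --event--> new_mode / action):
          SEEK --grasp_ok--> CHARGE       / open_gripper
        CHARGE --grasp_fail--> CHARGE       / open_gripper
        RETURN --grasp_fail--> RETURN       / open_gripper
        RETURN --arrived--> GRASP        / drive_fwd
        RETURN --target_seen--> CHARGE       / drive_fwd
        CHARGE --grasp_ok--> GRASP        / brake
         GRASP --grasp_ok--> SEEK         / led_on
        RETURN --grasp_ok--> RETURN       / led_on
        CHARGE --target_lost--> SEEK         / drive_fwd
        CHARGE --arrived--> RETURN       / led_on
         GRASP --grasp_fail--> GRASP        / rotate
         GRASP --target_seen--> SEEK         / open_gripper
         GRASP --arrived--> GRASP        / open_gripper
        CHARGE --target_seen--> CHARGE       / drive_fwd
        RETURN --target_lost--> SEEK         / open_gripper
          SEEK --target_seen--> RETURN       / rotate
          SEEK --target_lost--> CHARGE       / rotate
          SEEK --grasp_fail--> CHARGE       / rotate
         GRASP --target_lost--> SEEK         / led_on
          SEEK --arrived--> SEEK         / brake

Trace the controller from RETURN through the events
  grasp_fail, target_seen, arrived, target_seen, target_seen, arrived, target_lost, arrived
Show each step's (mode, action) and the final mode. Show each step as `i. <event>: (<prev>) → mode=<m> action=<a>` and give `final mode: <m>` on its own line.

1. grasp_fail: (RETURN) → mode=RETURN action=open_gripper
2. target_seen: (RETURN) → mode=CHARGE action=drive_fwd
3. arrived: (CHARGE) → mode=RETURN action=led_on
4. target_seen: (RETURN) → mode=CHARGE action=drive_fwd
5. target_seen: (CHARGE) → mode=CHARGE action=drive_fwd
6. arrived: (CHARGE) → mode=RETURN action=led_on
7. target_lost: (RETURN) → mode=SEEK action=open_gripper
8. arrived: (SEEK) → mode=SEEK action=brake

final mode: SEEK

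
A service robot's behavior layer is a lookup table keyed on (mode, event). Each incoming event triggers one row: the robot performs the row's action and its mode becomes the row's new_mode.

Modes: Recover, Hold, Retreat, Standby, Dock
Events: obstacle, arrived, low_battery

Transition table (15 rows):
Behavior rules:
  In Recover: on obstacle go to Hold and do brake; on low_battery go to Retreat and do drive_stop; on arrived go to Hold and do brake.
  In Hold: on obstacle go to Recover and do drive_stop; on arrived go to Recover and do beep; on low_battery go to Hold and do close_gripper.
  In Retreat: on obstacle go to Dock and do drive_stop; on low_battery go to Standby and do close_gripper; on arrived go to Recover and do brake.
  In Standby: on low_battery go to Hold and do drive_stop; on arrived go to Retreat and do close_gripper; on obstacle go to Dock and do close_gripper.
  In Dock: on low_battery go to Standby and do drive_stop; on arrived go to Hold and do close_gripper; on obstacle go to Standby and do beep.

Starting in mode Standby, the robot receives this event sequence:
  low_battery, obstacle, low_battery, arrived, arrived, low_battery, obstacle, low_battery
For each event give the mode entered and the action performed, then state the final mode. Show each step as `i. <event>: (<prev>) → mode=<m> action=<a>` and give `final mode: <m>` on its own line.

1. low_battery: (Standby) → mode=Hold action=drive_stop
2. obstacle: (Hold) → mode=Recover action=drive_stop
3. low_battery: (Recover) → mode=Retreat action=drive_stop
4. arrived: (Retreat) → mode=Recover action=brake
5. arrived: (Recover) → mode=Hold action=brake
6. low_battery: (Hold) → mode=Hold action=close_gripper
7. obstacle: (Hold) → mode=Recover action=drive_stop
8. low_battery: (Recover) → mode=Retreat action=drive_stop

final mode: Retreat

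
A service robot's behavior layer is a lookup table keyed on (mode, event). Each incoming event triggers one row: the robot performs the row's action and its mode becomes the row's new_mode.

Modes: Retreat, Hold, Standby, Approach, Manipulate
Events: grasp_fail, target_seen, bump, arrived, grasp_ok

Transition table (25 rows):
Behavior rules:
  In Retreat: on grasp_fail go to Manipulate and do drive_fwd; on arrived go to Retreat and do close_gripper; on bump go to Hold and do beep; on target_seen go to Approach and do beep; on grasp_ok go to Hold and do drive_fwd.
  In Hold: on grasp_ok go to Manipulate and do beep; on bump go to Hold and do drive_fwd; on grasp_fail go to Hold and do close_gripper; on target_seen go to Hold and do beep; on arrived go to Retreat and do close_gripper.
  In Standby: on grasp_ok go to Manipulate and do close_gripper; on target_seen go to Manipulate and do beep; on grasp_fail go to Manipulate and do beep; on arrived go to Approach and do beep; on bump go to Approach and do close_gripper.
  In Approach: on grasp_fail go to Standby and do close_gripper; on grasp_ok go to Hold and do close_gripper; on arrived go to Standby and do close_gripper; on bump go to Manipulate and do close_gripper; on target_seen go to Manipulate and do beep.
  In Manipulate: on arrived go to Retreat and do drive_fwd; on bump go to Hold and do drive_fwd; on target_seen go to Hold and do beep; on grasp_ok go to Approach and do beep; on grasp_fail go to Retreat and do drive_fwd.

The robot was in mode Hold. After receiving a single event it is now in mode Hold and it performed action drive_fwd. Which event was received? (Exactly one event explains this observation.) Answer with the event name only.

try grasp_fail: (Hold, grasp_fail) → (Hold, close_gripper)
try target_seen: (Hold, target_seen) → (Hold, beep)
try bump: (Hold, bump) → (Hold, drive_fwd)  ← matches
try arrived: (Hold, arrived) → (Retreat, close_gripper)
try grasp_ok: (Hold, grasp_ok) → (Manipulate, beep)

bump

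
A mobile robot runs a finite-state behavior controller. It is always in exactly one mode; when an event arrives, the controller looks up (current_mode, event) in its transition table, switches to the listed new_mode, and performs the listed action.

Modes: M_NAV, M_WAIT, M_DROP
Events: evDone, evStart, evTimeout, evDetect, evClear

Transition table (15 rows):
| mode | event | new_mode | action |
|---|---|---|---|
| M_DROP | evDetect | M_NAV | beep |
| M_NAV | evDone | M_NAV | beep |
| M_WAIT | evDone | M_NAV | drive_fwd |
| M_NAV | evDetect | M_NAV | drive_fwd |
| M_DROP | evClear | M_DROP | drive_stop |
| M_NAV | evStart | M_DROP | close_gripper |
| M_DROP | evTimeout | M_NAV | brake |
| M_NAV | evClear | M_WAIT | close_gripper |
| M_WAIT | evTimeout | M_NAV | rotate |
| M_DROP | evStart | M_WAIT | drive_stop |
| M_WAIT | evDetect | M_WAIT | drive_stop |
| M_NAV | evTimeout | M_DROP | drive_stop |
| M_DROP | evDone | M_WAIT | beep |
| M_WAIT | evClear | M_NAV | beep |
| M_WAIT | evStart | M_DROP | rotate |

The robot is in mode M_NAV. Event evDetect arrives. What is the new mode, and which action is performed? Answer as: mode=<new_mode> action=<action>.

current mode = M_NAV; filter table to that mode:
  (M_NAV, evDone) → (M_NAV, beep)
  (M_NAV, evDetect) → (M_NAV, drive_fwd)  ← event matches
  (M_NAV, evStart) → (M_DROP, close_gripper)
  (M_NAV, evClear) → (M_WAIT, close_gripper)
  (M_NAV, evTimeout) → (M_DROP, drive_stop)
event = evDetect selects (M_NAV, drive_fwd)

mode=M_NAV action=drive_fwd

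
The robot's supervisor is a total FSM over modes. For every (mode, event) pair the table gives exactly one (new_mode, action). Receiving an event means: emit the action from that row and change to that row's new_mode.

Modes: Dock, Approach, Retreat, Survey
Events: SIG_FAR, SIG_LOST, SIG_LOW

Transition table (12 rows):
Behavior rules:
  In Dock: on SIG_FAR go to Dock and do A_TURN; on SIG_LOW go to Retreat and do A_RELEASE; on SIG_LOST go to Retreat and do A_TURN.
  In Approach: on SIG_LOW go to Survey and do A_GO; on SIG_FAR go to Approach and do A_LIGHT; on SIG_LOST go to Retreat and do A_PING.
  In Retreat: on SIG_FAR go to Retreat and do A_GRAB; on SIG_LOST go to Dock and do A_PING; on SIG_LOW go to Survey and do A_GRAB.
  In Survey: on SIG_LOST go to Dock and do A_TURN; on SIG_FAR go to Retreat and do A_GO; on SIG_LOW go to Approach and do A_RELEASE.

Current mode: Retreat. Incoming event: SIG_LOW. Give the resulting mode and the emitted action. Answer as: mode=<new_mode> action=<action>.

current mode = Retreat; filter table to that mode:
  (Retreat, SIG_FAR) → (Retreat, A_GRAB)
  (Retreat, SIG_LOST) → (Dock, A_PING)
  (Retreat, SIG_LOW) → (Survey, A_GRAB)  ← event matches
event = SIG_LOW selects (Survey, A_GRAB)

mode=Survey action=A_GRAB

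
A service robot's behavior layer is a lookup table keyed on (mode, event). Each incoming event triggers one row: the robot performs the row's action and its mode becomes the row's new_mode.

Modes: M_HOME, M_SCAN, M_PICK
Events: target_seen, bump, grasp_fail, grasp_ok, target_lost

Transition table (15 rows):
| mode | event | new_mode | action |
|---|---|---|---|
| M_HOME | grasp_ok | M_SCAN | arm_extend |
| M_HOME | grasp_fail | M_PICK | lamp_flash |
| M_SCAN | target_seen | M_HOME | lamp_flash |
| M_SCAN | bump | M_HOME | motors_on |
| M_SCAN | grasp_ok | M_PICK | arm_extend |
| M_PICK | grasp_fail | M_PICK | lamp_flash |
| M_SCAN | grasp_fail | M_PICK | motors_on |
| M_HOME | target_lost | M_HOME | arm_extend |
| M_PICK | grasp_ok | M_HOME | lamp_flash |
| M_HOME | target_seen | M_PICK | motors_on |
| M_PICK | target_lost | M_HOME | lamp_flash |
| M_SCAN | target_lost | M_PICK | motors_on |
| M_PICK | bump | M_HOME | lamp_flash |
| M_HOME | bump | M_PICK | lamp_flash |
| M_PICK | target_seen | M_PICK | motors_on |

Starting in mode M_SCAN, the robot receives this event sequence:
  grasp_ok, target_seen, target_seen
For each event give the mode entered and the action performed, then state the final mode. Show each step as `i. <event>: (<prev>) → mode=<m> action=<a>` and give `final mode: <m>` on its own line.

final mode: M_PICK

1. grasp_ok: (M_SCAN) → mode=M_PICK action=arm_extend
2. target_seen: (M_PICK) → mode=M_PICK action=motors_on
3. target_seen: (M_PICK) → mode=M_PICK action=motors_on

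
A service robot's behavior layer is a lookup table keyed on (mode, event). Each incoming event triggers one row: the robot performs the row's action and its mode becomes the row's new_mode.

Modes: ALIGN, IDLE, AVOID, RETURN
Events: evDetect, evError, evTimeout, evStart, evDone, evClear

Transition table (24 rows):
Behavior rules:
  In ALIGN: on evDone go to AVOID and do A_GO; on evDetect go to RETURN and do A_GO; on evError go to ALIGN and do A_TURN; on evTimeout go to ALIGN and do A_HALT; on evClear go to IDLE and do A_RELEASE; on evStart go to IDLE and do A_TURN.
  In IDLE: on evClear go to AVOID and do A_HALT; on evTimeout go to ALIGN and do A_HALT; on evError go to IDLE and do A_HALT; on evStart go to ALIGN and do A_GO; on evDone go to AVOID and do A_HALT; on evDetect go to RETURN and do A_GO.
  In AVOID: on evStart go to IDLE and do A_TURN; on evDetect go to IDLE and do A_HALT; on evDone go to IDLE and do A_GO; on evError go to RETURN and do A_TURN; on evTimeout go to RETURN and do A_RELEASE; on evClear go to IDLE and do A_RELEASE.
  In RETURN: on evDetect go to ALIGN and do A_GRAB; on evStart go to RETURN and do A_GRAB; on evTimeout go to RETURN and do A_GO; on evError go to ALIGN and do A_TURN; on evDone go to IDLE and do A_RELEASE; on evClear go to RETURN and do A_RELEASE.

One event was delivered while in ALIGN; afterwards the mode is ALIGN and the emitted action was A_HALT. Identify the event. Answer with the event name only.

evTimeout

try evDetect: (ALIGN, evDetect) → (RETURN, A_GO)
try evError: (ALIGN, evError) → (ALIGN, A_TURN)
try evTimeout: (ALIGN, evTimeout) → (ALIGN, A_HALT)  ← matches
try evStart: (ALIGN, evStart) → (IDLE, A_TURN)
try evDone: (ALIGN, evDone) → (AVOID, A_GO)
try evClear: (ALIGN, evClear) → (IDLE, A_RELEASE)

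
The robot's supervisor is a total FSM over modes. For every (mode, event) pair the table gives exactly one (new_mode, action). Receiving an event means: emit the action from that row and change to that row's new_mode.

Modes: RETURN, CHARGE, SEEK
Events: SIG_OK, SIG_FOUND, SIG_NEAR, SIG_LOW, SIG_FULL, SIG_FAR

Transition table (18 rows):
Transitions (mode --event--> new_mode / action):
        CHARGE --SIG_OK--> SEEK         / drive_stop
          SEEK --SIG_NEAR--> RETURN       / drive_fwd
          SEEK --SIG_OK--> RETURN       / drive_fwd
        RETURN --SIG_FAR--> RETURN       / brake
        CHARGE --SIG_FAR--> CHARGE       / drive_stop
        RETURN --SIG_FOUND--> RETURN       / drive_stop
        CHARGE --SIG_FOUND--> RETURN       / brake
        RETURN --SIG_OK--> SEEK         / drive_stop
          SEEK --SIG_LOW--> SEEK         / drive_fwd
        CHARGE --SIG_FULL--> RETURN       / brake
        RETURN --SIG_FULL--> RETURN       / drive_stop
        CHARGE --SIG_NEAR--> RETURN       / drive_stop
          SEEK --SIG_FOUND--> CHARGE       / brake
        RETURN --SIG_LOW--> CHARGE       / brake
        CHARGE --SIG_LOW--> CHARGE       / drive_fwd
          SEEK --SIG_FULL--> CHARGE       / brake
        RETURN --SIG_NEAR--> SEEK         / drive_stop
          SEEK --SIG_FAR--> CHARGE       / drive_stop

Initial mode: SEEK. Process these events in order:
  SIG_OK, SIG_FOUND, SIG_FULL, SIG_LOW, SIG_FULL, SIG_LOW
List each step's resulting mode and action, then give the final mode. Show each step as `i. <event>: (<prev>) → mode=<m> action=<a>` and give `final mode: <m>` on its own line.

final mode: CHARGE

1. SIG_OK: (SEEK) → mode=RETURN action=drive_fwd
2. SIG_FOUND: (RETURN) → mode=RETURN action=drive_stop
3. SIG_FULL: (RETURN) → mode=RETURN action=drive_stop
4. SIG_LOW: (RETURN) → mode=CHARGE action=brake
5. SIG_FULL: (CHARGE) → mode=RETURN action=brake
6. SIG_LOW: (RETURN) → mode=CHARGE action=brake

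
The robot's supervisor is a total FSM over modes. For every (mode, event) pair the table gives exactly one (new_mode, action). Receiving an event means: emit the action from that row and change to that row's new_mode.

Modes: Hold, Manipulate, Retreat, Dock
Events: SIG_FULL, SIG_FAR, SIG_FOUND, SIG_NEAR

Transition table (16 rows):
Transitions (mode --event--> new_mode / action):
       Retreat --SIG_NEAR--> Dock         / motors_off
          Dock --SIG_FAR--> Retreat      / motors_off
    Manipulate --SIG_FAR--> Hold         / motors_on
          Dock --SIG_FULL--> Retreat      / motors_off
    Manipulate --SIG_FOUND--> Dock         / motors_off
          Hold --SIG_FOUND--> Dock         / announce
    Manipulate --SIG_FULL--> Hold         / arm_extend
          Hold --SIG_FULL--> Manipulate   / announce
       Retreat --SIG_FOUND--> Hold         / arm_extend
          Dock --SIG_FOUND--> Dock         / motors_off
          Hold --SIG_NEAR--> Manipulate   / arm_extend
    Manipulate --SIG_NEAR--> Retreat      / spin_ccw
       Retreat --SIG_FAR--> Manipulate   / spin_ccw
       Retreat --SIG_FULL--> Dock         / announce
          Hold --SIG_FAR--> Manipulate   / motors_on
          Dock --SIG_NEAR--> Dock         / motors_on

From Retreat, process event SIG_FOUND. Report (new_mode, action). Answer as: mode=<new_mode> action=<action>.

current mode = Retreat; filter table to that mode:
  (Retreat, SIG_NEAR) → (Dock, motors_off)
  (Retreat, SIG_FOUND) → (Hold, arm_extend)  ← event matches
  (Retreat, SIG_FAR) → (Manipulate, spin_ccw)
  (Retreat, SIG_FULL) → (Dock, announce)
event = SIG_FOUND selects (Hold, arm_extend)

mode=Hold action=arm_extend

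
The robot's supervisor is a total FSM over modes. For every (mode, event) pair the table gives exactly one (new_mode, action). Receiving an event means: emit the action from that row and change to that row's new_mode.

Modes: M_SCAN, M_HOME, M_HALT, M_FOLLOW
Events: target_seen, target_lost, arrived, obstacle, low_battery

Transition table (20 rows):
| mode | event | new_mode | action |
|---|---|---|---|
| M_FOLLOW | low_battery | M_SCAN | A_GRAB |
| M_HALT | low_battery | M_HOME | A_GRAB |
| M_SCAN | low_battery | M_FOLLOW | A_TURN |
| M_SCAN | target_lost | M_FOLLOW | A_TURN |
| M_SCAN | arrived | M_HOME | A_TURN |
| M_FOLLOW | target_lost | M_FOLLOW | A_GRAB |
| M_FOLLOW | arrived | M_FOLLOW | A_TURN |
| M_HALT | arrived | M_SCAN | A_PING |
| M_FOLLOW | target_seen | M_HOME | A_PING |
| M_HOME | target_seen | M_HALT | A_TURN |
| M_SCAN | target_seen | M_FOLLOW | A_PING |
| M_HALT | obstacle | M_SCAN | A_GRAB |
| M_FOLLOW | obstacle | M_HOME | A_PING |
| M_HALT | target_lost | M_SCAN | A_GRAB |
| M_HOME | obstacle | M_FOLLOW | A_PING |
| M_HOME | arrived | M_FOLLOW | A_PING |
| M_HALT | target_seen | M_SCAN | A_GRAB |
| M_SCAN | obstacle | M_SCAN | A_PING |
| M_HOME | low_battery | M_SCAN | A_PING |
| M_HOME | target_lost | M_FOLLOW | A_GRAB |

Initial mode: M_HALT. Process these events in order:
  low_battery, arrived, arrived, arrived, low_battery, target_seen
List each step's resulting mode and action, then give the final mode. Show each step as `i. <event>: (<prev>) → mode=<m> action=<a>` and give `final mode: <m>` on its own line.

final mode: M_FOLLOW

1. low_battery: (M_HALT) → mode=M_HOME action=A_GRAB
2. arrived: (M_HOME) → mode=M_FOLLOW action=A_PING
3. arrived: (M_FOLLOW) → mode=M_FOLLOW action=A_TURN
4. arrived: (M_FOLLOW) → mode=M_FOLLOW action=A_TURN
5. low_battery: (M_FOLLOW) → mode=M_SCAN action=A_GRAB
6. target_seen: (M_SCAN) → mode=M_FOLLOW action=A_PING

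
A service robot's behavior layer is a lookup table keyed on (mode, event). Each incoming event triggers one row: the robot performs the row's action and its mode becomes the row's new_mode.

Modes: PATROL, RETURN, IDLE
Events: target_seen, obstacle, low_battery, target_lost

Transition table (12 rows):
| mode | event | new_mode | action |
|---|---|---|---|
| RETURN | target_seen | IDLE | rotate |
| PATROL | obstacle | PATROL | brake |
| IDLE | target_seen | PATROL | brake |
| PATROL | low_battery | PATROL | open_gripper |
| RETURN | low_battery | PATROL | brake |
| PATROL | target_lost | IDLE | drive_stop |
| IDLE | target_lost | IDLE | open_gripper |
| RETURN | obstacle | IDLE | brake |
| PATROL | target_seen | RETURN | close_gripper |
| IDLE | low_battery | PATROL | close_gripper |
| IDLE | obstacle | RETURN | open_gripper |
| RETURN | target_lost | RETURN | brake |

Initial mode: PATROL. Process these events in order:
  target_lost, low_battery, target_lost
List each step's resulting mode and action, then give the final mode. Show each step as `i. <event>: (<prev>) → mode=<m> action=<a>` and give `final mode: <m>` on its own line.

1. target_lost: (PATROL) → mode=IDLE action=drive_stop
2. low_battery: (IDLE) → mode=PATROL action=close_gripper
3. target_lost: (PATROL) → mode=IDLE action=drive_stop

final mode: IDLE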